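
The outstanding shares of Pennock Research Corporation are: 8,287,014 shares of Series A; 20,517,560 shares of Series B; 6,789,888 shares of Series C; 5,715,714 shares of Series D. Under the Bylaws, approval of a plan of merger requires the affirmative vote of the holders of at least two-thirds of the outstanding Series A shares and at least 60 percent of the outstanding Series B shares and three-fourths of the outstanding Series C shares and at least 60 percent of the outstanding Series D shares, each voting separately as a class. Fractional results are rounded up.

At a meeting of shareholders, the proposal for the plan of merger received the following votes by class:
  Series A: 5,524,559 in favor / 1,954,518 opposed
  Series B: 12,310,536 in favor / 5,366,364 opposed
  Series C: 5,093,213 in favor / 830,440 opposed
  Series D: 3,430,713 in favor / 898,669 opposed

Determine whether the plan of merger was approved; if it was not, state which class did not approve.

Not approved — the Series A shares did not give the required vote.

Series A: 2/3 of 8287014 = 5524676; 5,524,676 required, 5,524,559 in favor — not approved.
Series B: 3/5 of 20517560 = 12310536; 12,310,536 required, 12,310,536 in favor — approved.
Series C: 3/4 of 6789888 = 5092416; 5,092,416 required, 5,093,213 in favor — approved.
Series D: 3/5 of 5715714 = 3429428.40, rounded up to 3429429; 3,429,429 required, 3,430,713 in favor — approved.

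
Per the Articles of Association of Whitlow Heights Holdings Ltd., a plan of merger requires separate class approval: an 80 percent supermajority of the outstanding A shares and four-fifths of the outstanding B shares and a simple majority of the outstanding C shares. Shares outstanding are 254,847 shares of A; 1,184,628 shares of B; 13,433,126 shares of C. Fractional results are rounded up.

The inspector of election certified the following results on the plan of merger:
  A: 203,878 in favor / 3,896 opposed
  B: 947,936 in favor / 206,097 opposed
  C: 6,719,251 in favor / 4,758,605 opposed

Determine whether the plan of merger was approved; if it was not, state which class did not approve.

Approved — every class gave the required vote.

A: 4/5 of 254847 = 203877.60, rounded up to 203878; 203,878 required, 203,878 in favor — approved.
B: 4/5 of 1184628 = 947702.40, rounded up to 947703; 947,703 required, 947,936 in favor — approved.
C: a majority of 13433126 is 6716564; 6,716,564 required, 6,719,251 in favor — approved.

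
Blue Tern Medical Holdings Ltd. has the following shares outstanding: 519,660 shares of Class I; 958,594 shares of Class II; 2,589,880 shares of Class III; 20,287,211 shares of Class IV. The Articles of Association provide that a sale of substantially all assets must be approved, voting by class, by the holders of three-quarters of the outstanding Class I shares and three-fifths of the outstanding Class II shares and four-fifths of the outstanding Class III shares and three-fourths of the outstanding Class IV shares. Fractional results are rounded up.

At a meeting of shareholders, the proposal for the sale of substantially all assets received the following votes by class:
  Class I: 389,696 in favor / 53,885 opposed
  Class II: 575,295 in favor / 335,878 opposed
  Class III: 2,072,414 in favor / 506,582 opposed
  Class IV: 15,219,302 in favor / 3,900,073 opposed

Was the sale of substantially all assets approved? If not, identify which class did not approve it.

Class I: 3/4 of 519660 = 389745; 389,745 required, 389,696 in favor — not approved.
Class II: 3/5 of 958594 = 575156.40, rounded up to 575157; 575,157 required, 575,295 in favor — approved.
Class III: 4/5 of 2589880 = 2071904; 2,071,904 required, 2,072,414 in favor — approved.
Class IV: 3/4 of 20287211 = 15215408.25, rounded up to 15215409; 15,215,409 required, 15,219,302 in favor — approved.

Not approved — the Class I shares did not give the required vote.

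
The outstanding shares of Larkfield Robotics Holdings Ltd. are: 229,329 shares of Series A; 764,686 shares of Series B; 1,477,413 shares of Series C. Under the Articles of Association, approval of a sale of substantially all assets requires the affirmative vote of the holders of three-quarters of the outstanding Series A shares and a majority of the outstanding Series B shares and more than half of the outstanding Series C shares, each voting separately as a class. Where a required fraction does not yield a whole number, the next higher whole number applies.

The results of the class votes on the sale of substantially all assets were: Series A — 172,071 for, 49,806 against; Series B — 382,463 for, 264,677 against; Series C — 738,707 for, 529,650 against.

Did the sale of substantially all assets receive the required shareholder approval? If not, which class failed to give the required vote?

Approved — every class gave the required vote.

Series A: 3/4 of 229329 = 171996.75, rounded up to 171997; 171,997 required, 172,071 in favor — approved.
Series B: a majority of 764686 is 382344; 382,344 required, 382,463 in favor — approved.
Series C: a majority of 1477413 is 738707; 738,707 required, 738,707 in favor — approved.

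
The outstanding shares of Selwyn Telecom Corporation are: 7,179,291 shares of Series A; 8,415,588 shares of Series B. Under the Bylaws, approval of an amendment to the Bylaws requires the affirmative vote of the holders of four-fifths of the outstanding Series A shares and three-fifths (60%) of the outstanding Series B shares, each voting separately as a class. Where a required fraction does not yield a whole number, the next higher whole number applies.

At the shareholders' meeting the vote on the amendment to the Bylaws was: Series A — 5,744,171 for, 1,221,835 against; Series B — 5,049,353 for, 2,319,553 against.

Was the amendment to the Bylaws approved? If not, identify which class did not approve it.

Series A: 4/5 of 7179291 = 5743432.80, rounded up to 5743433; 5,743,433 required, 5,744,171 in favor — approved.
Series B: 3/5 of 8415588 = 5049352.80, rounded up to 5049353; 5,049,353 required, 5,049,353 in favor — approved.

Approved — every class gave the required vote.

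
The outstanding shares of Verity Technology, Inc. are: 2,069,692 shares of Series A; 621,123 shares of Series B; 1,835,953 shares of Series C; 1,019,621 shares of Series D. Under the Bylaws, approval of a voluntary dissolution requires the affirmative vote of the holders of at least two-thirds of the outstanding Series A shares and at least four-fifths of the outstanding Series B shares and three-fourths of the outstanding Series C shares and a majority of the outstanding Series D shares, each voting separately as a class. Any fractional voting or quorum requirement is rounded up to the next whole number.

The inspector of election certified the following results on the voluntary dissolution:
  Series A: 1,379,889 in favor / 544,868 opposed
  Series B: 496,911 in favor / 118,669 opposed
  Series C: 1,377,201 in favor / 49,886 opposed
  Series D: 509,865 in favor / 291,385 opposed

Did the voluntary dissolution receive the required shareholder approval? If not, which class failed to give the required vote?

Series A: 2/3 of 2069692 = 1379794.67, rounded up to 1379795; 1,379,795 required, 1,379,889 in favor — approved.
Series B: 4/5 of 621123 = 496898.40, rounded up to 496899; 496,899 required, 496,911 in favor — approved.
Series C: 3/4 of 1835953 = 1376964.75, rounded up to 1376965; 1,376,965 required, 1,377,201 in favor — approved.
Series D: a majority of 1019621 is 509811; 509,811 required, 509,865 in favor — approved.

Approved — every class gave the required vote.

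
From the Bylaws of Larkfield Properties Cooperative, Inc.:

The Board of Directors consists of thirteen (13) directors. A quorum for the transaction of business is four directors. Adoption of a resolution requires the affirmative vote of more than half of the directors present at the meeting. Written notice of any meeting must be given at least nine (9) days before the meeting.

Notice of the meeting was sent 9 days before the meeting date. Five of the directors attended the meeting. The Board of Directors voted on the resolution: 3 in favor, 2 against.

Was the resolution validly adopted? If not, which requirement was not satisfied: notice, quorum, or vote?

Valid — all requirements satisfied.

Notice: 9 days given; 9 required (9 ≥ 9). Satisfied.
Quorum: 5 present; quorum is 4. Satisfied.
Vote: the resolution requires a majority of the directors present (5). A majority of 5 is 3, so 3 affirmative votes are needed; 3 voted in favor. Satisfied.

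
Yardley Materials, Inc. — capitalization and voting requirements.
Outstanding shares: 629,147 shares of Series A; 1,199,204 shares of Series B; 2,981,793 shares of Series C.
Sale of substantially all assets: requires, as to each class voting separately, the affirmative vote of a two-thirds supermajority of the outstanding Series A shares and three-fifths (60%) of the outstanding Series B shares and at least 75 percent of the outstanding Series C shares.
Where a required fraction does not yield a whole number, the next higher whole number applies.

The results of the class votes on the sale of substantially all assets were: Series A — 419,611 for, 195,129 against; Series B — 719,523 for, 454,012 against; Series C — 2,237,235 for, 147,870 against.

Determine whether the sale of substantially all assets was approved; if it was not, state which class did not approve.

Series A: 2/3 of 629147 = 419431.33, rounded up to 419432; 419,432 required, 419,611 in favor — approved.
Series B: 3/5 of 1199204 = 719522.40, rounded up to 719523; 719,523 required, 719,523 in favor — approved.
Series C: 3/4 of 2981793 = 2236344.75, rounded up to 2236345; 2,236,345 required, 2,237,235 in favor — approved.

Approved — every class gave the required vote.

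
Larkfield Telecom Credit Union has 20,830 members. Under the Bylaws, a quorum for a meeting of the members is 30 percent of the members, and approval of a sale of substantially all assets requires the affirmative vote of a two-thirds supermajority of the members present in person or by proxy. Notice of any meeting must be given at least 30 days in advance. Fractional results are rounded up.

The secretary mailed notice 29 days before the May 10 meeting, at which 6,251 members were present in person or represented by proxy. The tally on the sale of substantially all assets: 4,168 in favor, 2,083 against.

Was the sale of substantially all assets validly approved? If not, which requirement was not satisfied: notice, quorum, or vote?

Notice: 29 days given; 30 required. Not satisfied.
Quorum: 30% of 20,830 = 6,249; 6,251 present. Satisfied.
Vote: requires two-thirds of those present (6,251); 2/3 of 6251 = 4167.33, rounded up to 4168, so 4,168 needed; 4,168 in favor. Satisfied.

Invalid — notice requirement not satisfied.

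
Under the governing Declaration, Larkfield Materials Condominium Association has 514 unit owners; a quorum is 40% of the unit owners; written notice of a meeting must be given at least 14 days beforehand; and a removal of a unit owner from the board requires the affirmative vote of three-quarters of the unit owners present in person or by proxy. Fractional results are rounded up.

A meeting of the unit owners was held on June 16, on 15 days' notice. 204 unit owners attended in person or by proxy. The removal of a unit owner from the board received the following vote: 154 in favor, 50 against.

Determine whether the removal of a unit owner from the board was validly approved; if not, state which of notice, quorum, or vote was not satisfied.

Notice: 15 days given; 14 required. Satisfied.
Quorum: 40% of 514 = 205.60, rounded up to 206; 204 present. Not satisfied.
Vote: requires three-fourths of those present (204); 3/4 of 204 = 153, so 153 needed; 154 in favor. Satisfied.

Invalid — quorum requirement not satisfied.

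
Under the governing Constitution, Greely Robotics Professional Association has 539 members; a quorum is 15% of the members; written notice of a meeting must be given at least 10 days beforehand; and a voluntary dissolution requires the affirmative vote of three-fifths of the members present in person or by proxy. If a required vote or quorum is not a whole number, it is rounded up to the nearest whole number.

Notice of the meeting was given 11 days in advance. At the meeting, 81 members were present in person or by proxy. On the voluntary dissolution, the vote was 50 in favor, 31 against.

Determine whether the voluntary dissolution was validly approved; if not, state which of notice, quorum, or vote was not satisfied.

Valid — all requirements satisfied.

Notice: 11 days given; 10 required. Satisfied.
Quorum: 15% of 539 = 80.85, rounded up to 81; 81 present. Satisfied.
Vote: requires three-fifths of those present (81); 3/5 of 81 = 48.60, rounded up to 49, so 49 needed; 50 in favor. Satisfied.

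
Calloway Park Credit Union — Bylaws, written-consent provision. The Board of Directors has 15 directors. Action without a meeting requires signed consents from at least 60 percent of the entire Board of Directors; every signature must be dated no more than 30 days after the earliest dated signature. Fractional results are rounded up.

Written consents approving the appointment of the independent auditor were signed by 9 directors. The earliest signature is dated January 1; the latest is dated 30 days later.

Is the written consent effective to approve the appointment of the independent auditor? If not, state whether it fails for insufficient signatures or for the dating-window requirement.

Effective — both the signature and dating-window requirements are satisfied.

Signatures required: at least 60 percent of 15 — 3/5 of 15 = 9, so 9 needed; 9 signed. Sufficient.
Dating window: the latest signature is 30 days after the earliest; the limit is 30 days. Within the window.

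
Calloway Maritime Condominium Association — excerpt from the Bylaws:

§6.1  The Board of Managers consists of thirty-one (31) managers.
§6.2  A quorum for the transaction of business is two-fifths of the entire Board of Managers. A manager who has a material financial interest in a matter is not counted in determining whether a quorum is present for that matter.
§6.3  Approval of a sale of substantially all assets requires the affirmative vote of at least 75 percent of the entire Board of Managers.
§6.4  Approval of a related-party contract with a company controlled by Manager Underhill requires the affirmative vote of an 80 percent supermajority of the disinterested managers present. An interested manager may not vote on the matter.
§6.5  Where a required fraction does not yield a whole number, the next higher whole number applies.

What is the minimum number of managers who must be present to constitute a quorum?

2/5 of 31 = 12.40, rounded up to 13.

13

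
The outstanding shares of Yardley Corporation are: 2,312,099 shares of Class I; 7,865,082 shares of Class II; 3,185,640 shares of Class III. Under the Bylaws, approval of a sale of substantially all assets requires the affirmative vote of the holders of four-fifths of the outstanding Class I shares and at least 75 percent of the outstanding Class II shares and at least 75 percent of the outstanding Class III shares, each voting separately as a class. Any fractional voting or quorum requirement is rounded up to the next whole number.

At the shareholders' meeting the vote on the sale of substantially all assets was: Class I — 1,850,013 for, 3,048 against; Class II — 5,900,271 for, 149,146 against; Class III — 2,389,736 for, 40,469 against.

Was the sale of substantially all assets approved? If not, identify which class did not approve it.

Approved — every class gave the required vote.

Class I: 4/5 of 2312099 = 1849679.20, rounded up to 1849680; 1,849,680 required, 1,850,013 in favor — approved.
Class II: 3/4 of 7865082 = 5898811.50, rounded up to 5898812; 5,898,812 required, 5,900,271 in favor — approved.
Class III: 3/4 of 3185640 = 2389230; 2,389,230 required, 2,389,736 in favor — approved.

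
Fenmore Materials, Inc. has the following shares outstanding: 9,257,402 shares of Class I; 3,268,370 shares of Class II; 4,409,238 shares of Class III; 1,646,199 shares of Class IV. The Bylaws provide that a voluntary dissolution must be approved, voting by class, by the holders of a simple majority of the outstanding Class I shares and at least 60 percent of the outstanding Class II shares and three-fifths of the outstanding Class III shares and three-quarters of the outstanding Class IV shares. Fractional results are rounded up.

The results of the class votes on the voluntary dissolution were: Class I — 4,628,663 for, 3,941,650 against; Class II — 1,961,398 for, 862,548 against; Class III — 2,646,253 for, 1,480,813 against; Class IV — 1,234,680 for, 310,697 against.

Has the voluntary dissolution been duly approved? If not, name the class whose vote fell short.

Class I: a majority of 9257402 is 4628702; 4,628,702 required, 4,628,663 in favor — not approved.
Class II: 3/5 of 3268370 = 1961022; 1,961,022 required, 1,961,398 in favor — approved.
Class III: 3/5 of 4409238 = 2645542.80, rounded up to 2645543; 2,645,543 required, 2,646,253 in favor — approved.
Class IV: 3/4 of 1646199 = 1234649.25, rounded up to 1234650; 1,234,650 required, 1,234,680 in favor — approved.

Not approved — the Class I shares did not give the required vote.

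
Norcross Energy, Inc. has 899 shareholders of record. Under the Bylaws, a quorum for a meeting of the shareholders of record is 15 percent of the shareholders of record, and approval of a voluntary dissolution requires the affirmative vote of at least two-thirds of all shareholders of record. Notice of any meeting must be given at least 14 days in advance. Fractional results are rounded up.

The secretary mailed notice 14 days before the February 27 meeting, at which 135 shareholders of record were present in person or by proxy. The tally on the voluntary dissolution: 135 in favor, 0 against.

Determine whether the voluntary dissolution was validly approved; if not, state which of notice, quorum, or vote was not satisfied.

Notice: 14 days given; 14 required. Satisfied.
Quorum: 15% of 899 = 134.85, rounded up to 135; 135 present. Satisfied.
Vote: requires two-thirds of all shareholders of record (899); 2/3 of 899 = 599.33, rounded up to 600, so 600 needed; 135 in favor. Not satisfied.

Invalid — vote requirement not satisfied.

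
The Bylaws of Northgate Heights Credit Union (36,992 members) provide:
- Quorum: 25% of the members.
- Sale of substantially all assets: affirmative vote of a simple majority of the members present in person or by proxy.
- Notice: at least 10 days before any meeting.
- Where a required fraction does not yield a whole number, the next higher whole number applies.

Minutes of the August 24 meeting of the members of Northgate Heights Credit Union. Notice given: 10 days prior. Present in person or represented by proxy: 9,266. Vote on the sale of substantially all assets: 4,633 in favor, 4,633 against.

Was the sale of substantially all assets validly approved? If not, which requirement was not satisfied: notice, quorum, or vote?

Invalid — vote requirement not satisfied.

Notice: 10 days given; 10 required. Satisfied.
Quorum: 25% of 36,992 = 9,248; 9,266 present. Satisfied.
Vote: requires a majority of those present (9,266); a majority of 9266 is 4634, so 4,634 needed; 4,633 in favor. Not satisfied.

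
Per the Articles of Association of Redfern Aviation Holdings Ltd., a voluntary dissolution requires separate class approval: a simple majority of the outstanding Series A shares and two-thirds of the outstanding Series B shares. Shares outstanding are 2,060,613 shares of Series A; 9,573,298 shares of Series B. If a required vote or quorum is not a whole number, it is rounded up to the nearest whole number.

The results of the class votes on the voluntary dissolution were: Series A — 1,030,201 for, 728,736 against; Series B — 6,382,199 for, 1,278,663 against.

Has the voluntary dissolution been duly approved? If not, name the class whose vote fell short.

Series A: a majority of 2060613 is 1030307; 1,030,307 required, 1,030,201 in favor — not approved.
Series B: 2/3 of 9573298 = 6382198.67, rounded up to 6382199; 6,382,199 required, 6,382,199 in favor — approved.

Not approved — the Series A shares did not give the required vote.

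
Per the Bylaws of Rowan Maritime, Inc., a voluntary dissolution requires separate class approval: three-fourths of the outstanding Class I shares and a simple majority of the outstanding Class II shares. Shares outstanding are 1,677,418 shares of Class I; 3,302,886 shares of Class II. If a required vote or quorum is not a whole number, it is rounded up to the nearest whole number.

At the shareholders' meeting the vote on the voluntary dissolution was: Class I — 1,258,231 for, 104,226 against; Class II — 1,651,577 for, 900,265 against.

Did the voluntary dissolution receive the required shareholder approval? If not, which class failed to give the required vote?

Approved — every class gave the required vote.

Class I: 3/4 of 1677418 = 1258063.50, rounded up to 1258064; 1,258,064 required, 1,258,231 in favor — approved.
Class II: a majority of 3302886 is 1651444; 1,651,444 required, 1,651,577 in favor — approved.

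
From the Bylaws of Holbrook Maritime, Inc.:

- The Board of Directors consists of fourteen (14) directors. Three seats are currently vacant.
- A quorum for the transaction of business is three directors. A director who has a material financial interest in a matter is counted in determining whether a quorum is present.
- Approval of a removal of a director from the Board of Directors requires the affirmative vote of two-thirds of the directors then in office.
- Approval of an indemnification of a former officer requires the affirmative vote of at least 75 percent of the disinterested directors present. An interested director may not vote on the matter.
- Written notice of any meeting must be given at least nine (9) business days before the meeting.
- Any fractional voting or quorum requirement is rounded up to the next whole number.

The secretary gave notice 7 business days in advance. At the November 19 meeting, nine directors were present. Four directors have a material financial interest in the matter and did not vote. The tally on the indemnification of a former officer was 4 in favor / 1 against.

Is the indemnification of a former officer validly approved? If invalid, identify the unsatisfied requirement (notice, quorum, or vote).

Notice: 7 business days given; 9 required (7 < 9). Not satisfied.
Quorum: 9 present (interested directors count toward quorum); quorum is 3. Satisfied.
Vote: the indemnification of a former officer requires three-fourths of the disinterested directors present (9 − 4 = 5). 3/4 of 5 = 3.75, rounded up to 4, so 4 affirmative votes are needed; 4 voted in favor. Satisfied.

Invalid — notice requirement not satisfied.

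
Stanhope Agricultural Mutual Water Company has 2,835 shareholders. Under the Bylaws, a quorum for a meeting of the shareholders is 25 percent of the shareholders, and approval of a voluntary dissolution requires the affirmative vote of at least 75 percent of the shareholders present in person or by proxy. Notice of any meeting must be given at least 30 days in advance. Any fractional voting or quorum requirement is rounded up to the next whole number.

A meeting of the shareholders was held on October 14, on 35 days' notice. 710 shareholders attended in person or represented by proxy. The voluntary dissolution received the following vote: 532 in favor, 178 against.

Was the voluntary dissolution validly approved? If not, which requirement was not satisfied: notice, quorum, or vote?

Notice: 35 days given; 30 required. Satisfied.
Quorum: 25% of 2,835 = 708.75, rounded up to 709; 710 present. Satisfied.
Vote: requires three-fourths of those present (710); 3/4 of 710 = 532.50, rounded up to 533, so 533 needed; 532 in favor. Not satisfied.

Invalid — vote requirement not satisfied.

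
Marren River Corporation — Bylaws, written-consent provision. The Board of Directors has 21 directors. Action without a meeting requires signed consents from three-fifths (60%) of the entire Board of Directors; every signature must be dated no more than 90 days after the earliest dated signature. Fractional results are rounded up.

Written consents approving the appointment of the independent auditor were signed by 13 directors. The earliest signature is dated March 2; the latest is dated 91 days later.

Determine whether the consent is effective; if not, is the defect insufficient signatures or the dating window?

Signatures required: three-fifths (60%) of 21 — 3/5 of 21 = 12.60, rounded up to 13, so 13 needed; 13 signed. Sufficient.
Dating window: the latest signature is 91 days after the earliest; the limit is 90 days. Outside the window.

Not effective — dating-window requirement not satisfied.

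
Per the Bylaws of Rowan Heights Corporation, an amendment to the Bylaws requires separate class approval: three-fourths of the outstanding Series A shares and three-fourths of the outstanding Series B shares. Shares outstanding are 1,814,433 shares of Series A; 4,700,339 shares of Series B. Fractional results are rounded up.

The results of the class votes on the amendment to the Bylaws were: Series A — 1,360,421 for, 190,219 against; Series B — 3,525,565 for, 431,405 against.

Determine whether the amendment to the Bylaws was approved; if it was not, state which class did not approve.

Not approved — the Series A shares did not give the required vote.

Series A: 3/4 of 1814433 = 1360824.75, rounded up to 1360825; 1,360,825 required, 1,360,421 in favor — not approved.
Series B: 3/4 of 4700339 = 3525254.25, rounded up to 3525255; 3,525,255 required, 3,525,565 in favor — approved.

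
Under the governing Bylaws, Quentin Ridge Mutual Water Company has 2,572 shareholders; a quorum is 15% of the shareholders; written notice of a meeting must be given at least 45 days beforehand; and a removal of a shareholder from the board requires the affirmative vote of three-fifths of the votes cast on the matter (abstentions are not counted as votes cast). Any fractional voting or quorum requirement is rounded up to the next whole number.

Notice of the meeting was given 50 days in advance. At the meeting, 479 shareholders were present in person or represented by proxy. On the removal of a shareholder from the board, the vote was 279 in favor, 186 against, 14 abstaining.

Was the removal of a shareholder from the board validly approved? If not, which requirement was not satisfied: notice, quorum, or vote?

Notice: 50 days given; 45 required. Satisfied.
Quorum: 15% of 2,572 = 385.80, rounded up to 386; 479 present. Satisfied.
Vote: requires three-fifths of the votes cast (479 − 14 abstaining = 465); 3/5 of 465 = 279, so 279 needed; 279 in favor. Satisfied.

Valid — all requirements satisfied.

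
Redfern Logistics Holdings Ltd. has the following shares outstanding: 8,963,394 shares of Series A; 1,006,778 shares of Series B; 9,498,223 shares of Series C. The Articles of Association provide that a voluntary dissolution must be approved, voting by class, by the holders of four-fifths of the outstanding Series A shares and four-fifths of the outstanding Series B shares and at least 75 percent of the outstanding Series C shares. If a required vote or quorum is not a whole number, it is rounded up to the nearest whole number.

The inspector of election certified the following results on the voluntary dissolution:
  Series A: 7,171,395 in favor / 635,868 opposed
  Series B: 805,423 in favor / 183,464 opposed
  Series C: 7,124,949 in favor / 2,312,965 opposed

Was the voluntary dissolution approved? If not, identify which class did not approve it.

Series A: 4/5 of 8963394 = 7170715.20, rounded up to 7170716; 7,170,716 required, 7,171,395 in favor — approved.
Series B: 4/5 of 1006778 = 805422.40, rounded up to 805423; 805,423 required, 805,423 in favor — approved.
Series C: 3/4 of 9498223 = 7123667.25, rounded up to 7123668; 7,123,668 required, 7,124,949 in favor — approved.

Approved — every class gave the required vote.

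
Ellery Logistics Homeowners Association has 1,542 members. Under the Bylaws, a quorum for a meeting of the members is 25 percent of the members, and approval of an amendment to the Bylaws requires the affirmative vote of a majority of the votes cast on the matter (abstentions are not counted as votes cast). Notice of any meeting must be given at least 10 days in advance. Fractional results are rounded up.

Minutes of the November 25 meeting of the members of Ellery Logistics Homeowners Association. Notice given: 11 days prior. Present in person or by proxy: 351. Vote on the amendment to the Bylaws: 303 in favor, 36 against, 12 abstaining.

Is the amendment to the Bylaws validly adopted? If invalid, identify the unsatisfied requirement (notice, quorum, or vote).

Notice: 11 days given; 10 required. Satisfied.
Quorum: 25% of 1,542 = 385.50, rounded up to 386; 351 present. Not satisfied.
Vote: requires a majority of the votes cast (351 − 12 abstaining = 339); a majority of 339 is 170, so 170 needed; 303 in favor. Satisfied.

Invalid — quorum requirement not satisfied.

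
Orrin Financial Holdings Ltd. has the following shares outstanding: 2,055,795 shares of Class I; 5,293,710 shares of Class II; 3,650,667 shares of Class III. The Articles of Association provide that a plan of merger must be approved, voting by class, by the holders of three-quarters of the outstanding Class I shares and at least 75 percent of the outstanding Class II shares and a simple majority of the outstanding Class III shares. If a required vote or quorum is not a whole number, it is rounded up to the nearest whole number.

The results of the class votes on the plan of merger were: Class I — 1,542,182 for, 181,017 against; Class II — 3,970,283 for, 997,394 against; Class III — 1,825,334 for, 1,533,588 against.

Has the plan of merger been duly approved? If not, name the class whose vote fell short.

Approved — every class gave the required vote.

Class I: 3/4 of 2055795 = 1541846.25, rounded up to 1541847; 1,541,847 required, 1,542,182 in favor — approved.
Class II: 3/4 of 5293710 = 3970282.50, rounded up to 3970283; 3,970,283 required, 3,970,283 in favor — approved.
Class III: a majority of 3650667 is 1825334; 1,825,334 required, 1,825,334 in favor — approved.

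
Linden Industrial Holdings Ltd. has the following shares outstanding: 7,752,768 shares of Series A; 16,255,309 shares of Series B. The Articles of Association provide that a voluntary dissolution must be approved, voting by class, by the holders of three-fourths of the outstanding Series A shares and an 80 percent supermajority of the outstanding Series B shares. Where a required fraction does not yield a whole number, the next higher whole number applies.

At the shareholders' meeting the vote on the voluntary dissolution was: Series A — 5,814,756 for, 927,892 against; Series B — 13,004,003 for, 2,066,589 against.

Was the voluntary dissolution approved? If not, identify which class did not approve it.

Not approved — the Series B shares did not give the required vote.

Series A: 3/4 of 7752768 = 5814576; 5,814,576 required, 5,814,756 in favor — approved.
Series B: 4/5 of 16255309 = 13004247.20, rounded up to 13004248; 13,004,248 required, 13,004,003 in favor — not approved.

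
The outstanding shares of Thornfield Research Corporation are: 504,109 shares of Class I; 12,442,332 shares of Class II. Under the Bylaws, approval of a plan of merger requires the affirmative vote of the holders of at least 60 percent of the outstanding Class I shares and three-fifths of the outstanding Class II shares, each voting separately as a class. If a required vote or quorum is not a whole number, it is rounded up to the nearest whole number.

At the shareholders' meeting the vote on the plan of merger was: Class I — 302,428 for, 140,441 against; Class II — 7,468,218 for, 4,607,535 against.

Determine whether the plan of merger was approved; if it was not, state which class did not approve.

Not approved — the Class I shares did not give the required vote.

Class I: 3/5 of 504109 = 302465.40, rounded up to 302466; 302,466 required, 302,428 in favor — not approved.
Class II: 3/5 of 12442332 = 7465399.20, rounded up to 7465400; 7,465,400 required, 7,468,218 in favor — approved.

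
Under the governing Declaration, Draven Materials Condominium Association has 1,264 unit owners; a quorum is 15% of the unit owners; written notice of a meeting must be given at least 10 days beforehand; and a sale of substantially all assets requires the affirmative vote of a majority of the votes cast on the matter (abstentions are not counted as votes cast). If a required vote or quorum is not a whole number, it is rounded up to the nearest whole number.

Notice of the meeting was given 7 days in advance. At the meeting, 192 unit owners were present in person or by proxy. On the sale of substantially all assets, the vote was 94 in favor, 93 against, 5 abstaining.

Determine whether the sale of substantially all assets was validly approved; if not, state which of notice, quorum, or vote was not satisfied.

Notice: 7 days given; 10 required. Not satisfied.
Quorum: 15% of 1,264 = 189.60, rounded up to 190; 192 present. Satisfied.
Vote: requires a majority of the votes cast (192 − 5 abstaining = 187); a majority of 187 is 94, so 94 needed; 94 in favor. Satisfied.

Invalid — notice requirement not satisfied.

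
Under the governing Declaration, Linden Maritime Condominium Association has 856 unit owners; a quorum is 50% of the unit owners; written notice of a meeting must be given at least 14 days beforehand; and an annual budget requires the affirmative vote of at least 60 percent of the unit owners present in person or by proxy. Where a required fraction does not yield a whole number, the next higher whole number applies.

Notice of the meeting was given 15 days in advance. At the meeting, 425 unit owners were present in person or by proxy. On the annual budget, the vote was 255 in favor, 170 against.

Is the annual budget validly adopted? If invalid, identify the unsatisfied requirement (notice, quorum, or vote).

Invalid — quorum requirement not satisfied.

Notice: 15 days given; 14 required. Satisfied.
Quorum: 50% of 856 = 428; 425 present. Not satisfied.
Vote: requires three-fifths of those present (425); 3/5 of 425 = 255, so 255 needed; 255 in favor. Satisfied.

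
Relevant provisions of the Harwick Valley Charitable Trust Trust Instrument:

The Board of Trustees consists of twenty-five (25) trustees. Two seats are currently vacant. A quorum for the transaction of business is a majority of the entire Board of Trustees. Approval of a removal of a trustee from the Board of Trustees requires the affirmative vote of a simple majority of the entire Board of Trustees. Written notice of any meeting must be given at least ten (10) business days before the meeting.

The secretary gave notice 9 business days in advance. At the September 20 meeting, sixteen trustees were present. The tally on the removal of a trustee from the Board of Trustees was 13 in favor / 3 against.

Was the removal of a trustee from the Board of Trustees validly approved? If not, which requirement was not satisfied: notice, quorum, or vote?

Invalid — notice requirement not satisfied.

Notice: 9 business days given; 10 required (9 < 10). Not satisfied.
Quorum: 16 present; quorum is 13. Satisfied.
Vote: the removal of a trustee from the Board of Trustees requires a majority of the entire Board of Trustees (25). A majority of 25 is 13, so 13 affirmative votes are needed; 13 voted in favor. Satisfied.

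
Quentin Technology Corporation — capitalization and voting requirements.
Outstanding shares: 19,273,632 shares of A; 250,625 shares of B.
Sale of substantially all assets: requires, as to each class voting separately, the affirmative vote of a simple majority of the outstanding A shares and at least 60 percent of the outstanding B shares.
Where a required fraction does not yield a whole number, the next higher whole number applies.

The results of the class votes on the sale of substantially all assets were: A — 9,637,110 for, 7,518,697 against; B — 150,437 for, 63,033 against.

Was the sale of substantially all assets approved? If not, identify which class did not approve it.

A: a majority of 19273632 is 9636817; 9,636,817 required, 9,637,110 in favor — approved.
B: 3/5 of 250625 = 150375; 150,375 required, 150,437 in favor — approved.

Approved — every class gave the required vote.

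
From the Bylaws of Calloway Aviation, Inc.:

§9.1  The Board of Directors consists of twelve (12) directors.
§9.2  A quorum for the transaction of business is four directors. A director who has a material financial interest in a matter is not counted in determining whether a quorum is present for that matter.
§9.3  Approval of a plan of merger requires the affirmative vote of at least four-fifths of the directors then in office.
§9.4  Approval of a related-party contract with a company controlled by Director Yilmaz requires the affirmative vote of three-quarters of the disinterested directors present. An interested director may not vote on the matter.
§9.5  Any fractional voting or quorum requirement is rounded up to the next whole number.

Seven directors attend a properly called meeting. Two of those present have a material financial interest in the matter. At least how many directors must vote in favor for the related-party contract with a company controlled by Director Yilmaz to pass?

4

The related-party contract with a company controlled by Director Yilmaz requires three-fourths of the disinterested directors present (7 − 2 = 5).
3/4 of 5 = 3.75, rounded up to 4.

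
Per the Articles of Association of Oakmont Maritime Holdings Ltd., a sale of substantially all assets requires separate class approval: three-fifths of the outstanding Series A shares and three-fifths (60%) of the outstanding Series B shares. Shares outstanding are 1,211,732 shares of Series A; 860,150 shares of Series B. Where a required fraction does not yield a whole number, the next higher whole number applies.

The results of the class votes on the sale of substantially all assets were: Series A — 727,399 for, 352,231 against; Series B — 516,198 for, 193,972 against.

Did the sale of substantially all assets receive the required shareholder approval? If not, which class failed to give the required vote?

Approved — every class gave the required vote.

Series A: 3/5 of 1211732 = 727039.20, rounded up to 727040; 727,040 required, 727,399 in favor — approved.
Series B: 3/5 of 860150 = 516090; 516,090 required, 516,198 in favor — approved.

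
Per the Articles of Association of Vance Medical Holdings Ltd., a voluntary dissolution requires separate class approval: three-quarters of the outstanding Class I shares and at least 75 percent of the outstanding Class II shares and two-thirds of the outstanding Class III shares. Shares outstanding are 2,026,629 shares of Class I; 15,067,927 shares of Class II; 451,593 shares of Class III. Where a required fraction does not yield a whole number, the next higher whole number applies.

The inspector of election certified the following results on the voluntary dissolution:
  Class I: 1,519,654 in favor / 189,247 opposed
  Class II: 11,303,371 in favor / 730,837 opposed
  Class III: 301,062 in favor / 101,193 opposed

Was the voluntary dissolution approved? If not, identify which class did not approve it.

Class I: 3/4 of 2026629 = 1519971.75, rounded up to 1519972; 1,519,972 required, 1,519,654 in favor — not approved.
Class II: 3/4 of 15067927 = 11300945.25, rounded up to 11300946; 11,300,946 required, 11,303,371 in favor — approved.
Class III: 2/3 of 451593 = 301062; 301,062 required, 301,062 in favor — approved.

Not approved — the Class I shares did not give the required vote.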